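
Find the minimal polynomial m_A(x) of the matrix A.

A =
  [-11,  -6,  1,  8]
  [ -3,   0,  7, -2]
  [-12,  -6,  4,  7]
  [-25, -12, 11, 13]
x^4 - 6*x^3

The characteristic polynomial is χ_A(x) = x^3*(x - 6), so the eigenvalues are known. The minimal polynomial is
  m_A(x) = Π_λ (x − λ)^{k_λ}
where k_λ is the size of the *largest* Jordan block for λ (equivalently, the smallest k with (A − λI)^k v = 0 for every generalised eigenvector v of λ).

  λ = 0: largest Jordan block has size 3, contributing (x − 0)^3
  λ = 6: largest Jordan block has size 1, contributing (x − 6)

So m_A(x) = x^3*(x - 6) = x^4 - 6*x^3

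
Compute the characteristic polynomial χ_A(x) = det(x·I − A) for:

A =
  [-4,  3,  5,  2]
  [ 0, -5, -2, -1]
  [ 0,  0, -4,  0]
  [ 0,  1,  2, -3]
x^4 + 16*x^3 + 96*x^2 + 256*x + 256

Expanding det(x·I − A) (e.g. by cofactor expansion or by noting that A is similar to its Jordan form J, which has the same characteristic polynomial as A) gives
  χ_A(x) = x^4 + 16*x^3 + 96*x^2 + 256*x + 256
which factors as (x + 4)^4. The eigenvalues (with algebraic multiplicities) are λ = -4 with multiplicity 4.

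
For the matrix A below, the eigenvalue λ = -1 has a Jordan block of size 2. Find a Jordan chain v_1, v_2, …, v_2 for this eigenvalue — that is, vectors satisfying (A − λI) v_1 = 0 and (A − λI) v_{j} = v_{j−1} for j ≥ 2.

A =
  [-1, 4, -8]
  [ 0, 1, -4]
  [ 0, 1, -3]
A Jordan chain for λ = -1 of length 2:
v_1 = (4, 2, 1)ᵀ
v_2 = (0, 1, 0)ᵀ

Let N = A − (-1)·I. We want v_2 with N^2 v_2 = 0 but N^1 v_2 ≠ 0; then v_{j-1} := N · v_j for j = 2, …, 2.

Pick v_2 = (0, 1, 0)ᵀ.
Then v_1 = N · v_2 = (4, 2, 1)ᵀ.

Sanity check: (A − (-1)·I) v_1 = (0, 0, 0)ᵀ = 0. ✓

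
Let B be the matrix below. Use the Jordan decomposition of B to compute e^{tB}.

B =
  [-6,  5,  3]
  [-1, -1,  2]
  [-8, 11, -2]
e^{tB} =
  [-10*t^2*exp(-3*t) - 3*t*exp(-3*t) + exp(-3*t), 14*t^2*exp(-3*t) + 5*t*exp(-3*t), 2*t^2*exp(-3*t) + 3*t*exp(-3*t)]
  [-15*t^2*exp(-3*t)/2 - t*exp(-3*t), 21*t^2*exp(-3*t)/2 + 2*t*exp(-3*t) + exp(-3*t), 3*t^2*exp(-3*t)/2 + 2*t*exp(-3*t)]
  [5*t^2*exp(-3*t)/2 - 8*t*exp(-3*t), -7*t^2*exp(-3*t)/2 + 11*t*exp(-3*t), -t^2*exp(-3*t)/2 + t*exp(-3*t) + exp(-3*t)]

Strategy: write B = P · J · P⁻¹ where J is a Jordan canonical form, so e^{tB} = P · e^{tJ} · P⁻¹, and e^{tJ} can be computed block-by-block.

B has Jordan form
J =
  [-3,  1,  0]
  [ 0, -3,  1]
  [ 0,  0, -3]
(up to reordering of blocks).

Per-block formulas:
  For a 3×3 Jordan block J_3(-3): exp(t · J_3(-3)) = e^(-3t)·(I + t·N + (t^2/2)·N^2), where N is the 3×3 nilpotent shift.

After assembling e^{tJ} and conjugating by P, we get:

e^{tB} =
  [-10*t^2*exp(-3*t) - 3*t*exp(-3*t) + exp(-3*t), 14*t^2*exp(-3*t) + 5*t*exp(-3*t), 2*t^2*exp(-3*t) + 3*t*exp(-3*t)]
  [-15*t^2*exp(-3*t)/2 - t*exp(-3*t), 21*t^2*exp(-3*t)/2 + 2*t*exp(-3*t) + exp(-3*t), 3*t^2*exp(-3*t)/2 + 2*t*exp(-3*t)]
  [5*t^2*exp(-3*t)/2 - 8*t*exp(-3*t), -7*t^2*exp(-3*t)/2 + 11*t*exp(-3*t), -t^2*exp(-3*t)/2 + t*exp(-3*t) + exp(-3*t)]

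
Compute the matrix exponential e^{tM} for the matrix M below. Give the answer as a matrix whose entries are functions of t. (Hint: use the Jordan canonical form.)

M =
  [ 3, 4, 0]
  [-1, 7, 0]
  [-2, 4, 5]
e^{tM} =
  [-2*t*exp(5*t) + exp(5*t), 4*t*exp(5*t), 0]
  [-t*exp(5*t), 2*t*exp(5*t) + exp(5*t), 0]
  [-2*t*exp(5*t), 4*t*exp(5*t), exp(5*t)]

Strategy: write M = P · J · P⁻¹ where J is a Jordan canonical form, so e^{tM} = P · e^{tJ} · P⁻¹, and e^{tJ} can be computed block-by-block.

M has Jordan form
J =
  [5, 1, 0]
  [0, 5, 0]
  [0, 0, 5]
(up to reordering of blocks).

Per-block formulas:
  For a 1×1 block at λ = 5: exp(t · [5]) = [e^(5t)].
  For a 2×2 Jordan block J_2(5): exp(t · J_2(5)) = e^(5t)·(I + t·N), where N is the 2×2 nilpotent shift.

After assembling e^{tJ} and conjugating by P, we get:

e^{tM} =
  [-2*t*exp(5*t) + exp(5*t), 4*t*exp(5*t), 0]
  [-t*exp(5*t), 2*t*exp(5*t) + exp(5*t), 0]
  [-2*t*exp(5*t), 4*t*exp(5*t), exp(5*t)]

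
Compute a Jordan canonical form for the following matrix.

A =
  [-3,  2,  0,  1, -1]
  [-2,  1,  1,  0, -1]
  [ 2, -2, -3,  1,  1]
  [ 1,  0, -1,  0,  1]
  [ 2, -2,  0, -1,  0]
J_3(-1) ⊕ J_2(-1)

The characteristic polynomial is
  det(x·I − A) = x^5 + 5*x^4 + 10*x^3 + 10*x^2 + 5*x + 1 = (x + 1)^5

Eigenvalues and multiplicities (the geometric multiplicity of λ is n − rank(A − λI), which equals the number of Jordan blocks for λ):
  λ = -1: algebraic multiplicity = 5, geometric multiplicity = 2

Determining the block sizes for each eigenvalue:
  λ = -1: with am = 5 and gm = 2, the partition is not yet determined (e.g. several partitions of 5 into 2 parts exist). Let N = A − (-1)·I. Computing rank(N^1) = 3, rank(N^2) = 1, rank(N^3) = 0; the number of blocks of size ≥ j is rank(N^{j−1}) − rank(N^j), giving [2, 2, 1]. So we have 1 block(s) of size 3, 1 block(s) of size 2 → block sizes [3, 2]

Assembling the blocks gives a Jordan form
J =
  [-1,  1,  0,  0,  0]
  [ 0, -1,  1,  0,  0]
  [ 0,  0, -1,  0,  0]
  [ 0,  0,  0, -1,  1]
  [ 0,  0,  0,  0, -1]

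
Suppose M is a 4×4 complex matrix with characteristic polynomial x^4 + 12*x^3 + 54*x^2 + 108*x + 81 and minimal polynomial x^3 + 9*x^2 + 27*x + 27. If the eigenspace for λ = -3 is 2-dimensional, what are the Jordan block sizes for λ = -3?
Block sizes for λ = -3: [3, 1]

Step 1 — from the characteristic polynomial, algebraic multiplicity of λ = -3 is 4. From dim ker(M − (-3)·I) = 2, there are exactly 2 Jordan blocks for λ = -3.
Step 2 — from the minimal polynomial, the factor (x + 3)^3 tells us the largest block for λ = -3 has size 3.
Step 3 — with total size 4, 2 blocks, and largest block 3, the block sizes (in nonincreasing order) are [3, 1].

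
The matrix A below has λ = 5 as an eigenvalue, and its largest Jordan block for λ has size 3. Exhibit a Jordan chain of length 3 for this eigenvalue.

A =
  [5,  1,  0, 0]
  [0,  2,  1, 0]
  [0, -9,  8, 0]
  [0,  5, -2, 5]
A Jordan chain for λ = 5 of length 3:
v_1 = (-3, 0, 0, 3)ᵀ
v_2 = (1, -3, -9, 5)ᵀ
v_3 = (0, 1, 0, 0)ᵀ

Let N = A − (5)·I. We want v_3 with N^3 v_3 = 0 but N^2 v_3 ≠ 0; then v_{j-1} := N · v_j for j = 3, …, 2.

Pick v_3 = (0, 1, 0, 0)ᵀ.
Then v_2 = N · v_3 = (1, -3, -9, 5)ᵀ.
Then v_1 = N · v_2 = (-3, 0, 0, 3)ᵀ.

Sanity check: (A − (5)·I) v_1 = (0, 0, 0, 0)ᵀ = 0. ✓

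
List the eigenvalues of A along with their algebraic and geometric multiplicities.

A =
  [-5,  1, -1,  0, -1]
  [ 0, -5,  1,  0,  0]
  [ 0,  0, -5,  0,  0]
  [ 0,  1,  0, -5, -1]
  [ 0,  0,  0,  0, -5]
λ = -5: alg = 5, geom = 3

Step 1 — factor the characteristic polynomial to read off the algebraic multiplicities:
  χ_A(x) = (x + 5)^5

Step 2 — compute geometric multiplicities via the rank-nullity identity g(λ) = n − rank(A − λI):
  rank(A − (-5)·I) = 2, so dim ker(A − (-5)·I) = n − 2 = 3

Summary:
  λ = -5: algebraic multiplicity = 5, geometric multiplicity = 3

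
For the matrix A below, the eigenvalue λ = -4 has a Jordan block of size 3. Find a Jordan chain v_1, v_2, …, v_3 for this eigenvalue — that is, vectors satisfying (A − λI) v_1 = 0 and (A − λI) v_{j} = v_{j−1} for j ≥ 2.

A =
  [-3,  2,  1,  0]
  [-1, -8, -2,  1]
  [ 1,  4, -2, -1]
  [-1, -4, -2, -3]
A Jordan chain for λ = -4 of length 3:
v_1 = (-2, 2, -2, 2)ᵀ
v_2 = (2, -4, 4, -4)ᵀ
v_3 = (0, 1, 0, 0)ᵀ

Let N = A − (-4)·I. We want v_3 with N^3 v_3 = 0 but N^2 v_3 ≠ 0; then v_{j-1} := N · v_j for j = 3, …, 2.

Pick v_3 = (0, 1, 0, 0)ᵀ.
Then v_2 = N · v_3 = (2, -4, 4, -4)ᵀ.
Then v_1 = N · v_2 = (-2, 2, -2, 2)ᵀ.

Sanity check: (A − (-4)·I) v_1 = (0, 0, 0, 0)ᵀ = 0. ✓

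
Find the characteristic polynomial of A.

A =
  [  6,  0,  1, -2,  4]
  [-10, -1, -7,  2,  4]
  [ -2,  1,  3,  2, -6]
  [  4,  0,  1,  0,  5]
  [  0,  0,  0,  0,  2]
x^5 - 10*x^4 + 40*x^3 - 80*x^2 + 80*x - 32

Expanding det(x·I − A) (e.g. by cofactor expansion or by noting that A is similar to its Jordan form J, which has the same characteristic polynomial as A) gives
  χ_A(x) = x^5 - 10*x^4 + 40*x^3 - 80*x^2 + 80*x - 32
which factors as (x - 2)^5. The eigenvalues (with algebraic multiplicities) are λ = 2 with multiplicity 5.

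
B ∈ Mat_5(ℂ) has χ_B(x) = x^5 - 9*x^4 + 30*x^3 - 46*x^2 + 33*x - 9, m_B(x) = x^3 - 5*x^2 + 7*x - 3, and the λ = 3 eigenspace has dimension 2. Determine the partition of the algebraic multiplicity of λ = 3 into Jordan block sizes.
Block sizes for λ = 3: [1, 1]

Step 1 — from the characteristic polynomial, algebraic multiplicity of λ = 3 is 2. From dim ker(B − (3)·I) = 2, there are exactly 2 Jordan blocks for λ = 3.
Step 2 — from the minimal polynomial, the factor (x − 3) tells us the largest block for λ = 3 has size 1.
Step 3 — with total size 2, 2 blocks, and largest block 1, the block sizes (in nonincreasing order) are [1, 1].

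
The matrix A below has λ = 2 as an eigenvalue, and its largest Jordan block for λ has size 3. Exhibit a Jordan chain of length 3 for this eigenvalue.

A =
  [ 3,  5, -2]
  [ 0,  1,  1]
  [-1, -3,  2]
A Jordan chain for λ = 2 of length 3:
v_1 = (3, -1, -1)ᵀ
v_2 = (1, 0, -1)ᵀ
v_3 = (1, 0, 0)ᵀ

Let N = A − (2)·I. We want v_3 with N^3 v_3 = 0 but N^2 v_3 ≠ 0; then v_{j-1} := N · v_j for j = 3, …, 2.

Pick v_3 = (1, 0, 0)ᵀ.
Then v_2 = N · v_3 = (1, 0, -1)ᵀ.
Then v_1 = N · v_2 = (3, -1, -1)ᵀ.

Sanity check: (A − (2)·I) v_1 = (0, 0, 0)ᵀ = 0. ✓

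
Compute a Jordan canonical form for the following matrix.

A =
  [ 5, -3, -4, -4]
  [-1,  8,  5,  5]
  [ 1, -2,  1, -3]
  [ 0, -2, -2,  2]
J_3(4) ⊕ J_1(4)

The characteristic polynomial is
  det(x·I − A) = x^4 - 16*x^3 + 96*x^2 - 256*x + 256 = (x - 4)^4

Eigenvalues and multiplicities (the geometric multiplicity of λ is n − rank(A − λI), which equals the number of Jordan blocks for λ):
  λ = 4: algebraic multiplicity = 4, geometric multiplicity = 2

Determining the block sizes for each eigenvalue:
  λ = 4: with am = 4 and gm = 2, the partition is not yet determined (e.g. several partitions of 4 into 2 parts exist). Let N = A − (4)·I. Computing rank(N^1) = 2, rank(N^2) = 1, rank(N^3) = 0; the number of blocks of size ≥ j is rank(N^{j−1}) − rank(N^j), giving [2, 1, 1]. So we have 1 block(s) of size 3, 1 block(s) of size 1 → block sizes [3, 1]

Assembling the blocks gives a Jordan form
J =
  [4, 1, 0, 0]
  [0, 4, 1, 0]
  [0, 0, 4, 0]
  [0, 0, 0, 4]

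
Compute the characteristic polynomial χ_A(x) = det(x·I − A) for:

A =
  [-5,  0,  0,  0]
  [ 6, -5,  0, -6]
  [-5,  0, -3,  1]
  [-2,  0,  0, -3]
x^4 + 16*x^3 + 94*x^2 + 240*x + 225

Expanding det(x·I − A) (e.g. by cofactor expansion or by noting that A is similar to its Jordan form J, which has the same characteristic polynomial as A) gives
  χ_A(x) = x^4 + 16*x^3 + 94*x^2 + 240*x + 225
which factors as (x + 3)^2*(x + 5)^2. The eigenvalues (with algebraic multiplicities) are λ = -5 with multiplicity 2, λ = -3 with multiplicity 2.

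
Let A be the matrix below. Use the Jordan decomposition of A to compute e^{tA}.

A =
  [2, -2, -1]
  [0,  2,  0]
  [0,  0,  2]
e^{tA} =
  [exp(2*t), -2*t*exp(2*t), -t*exp(2*t)]
  [0, exp(2*t), 0]
  [0, 0, exp(2*t)]

Strategy: write A = P · J · P⁻¹ where J is a Jordan canonical form, so e^{tA} = P · e^{tJ} · P⁻¹, and e^{tJ} can be computed block-by-block.

A has Jordan form
J =
  [2, 1, 0]
  [0, 2, 0]
  [0, 0, 2]
(up to reordering of blocks).

Per-block formulas:
  For a 2×2 Jordan block J_2(2): exp(t · J_2(2)) = e^(2t)·(I + t·N), where N is the 2×2 nilpotent shift.
  For a 1×1 block at λ = 2: exp(t · [2]) = [e^(2t)].

After assembling e^{tJ} and conjugating by P, we get:

e^{tA} =
  [exp(2*t), -2*t*exp(2*t), -t*exp(2*t)]
  [0, exp(2*t), 0]
  [0, 0, exp(2*t)]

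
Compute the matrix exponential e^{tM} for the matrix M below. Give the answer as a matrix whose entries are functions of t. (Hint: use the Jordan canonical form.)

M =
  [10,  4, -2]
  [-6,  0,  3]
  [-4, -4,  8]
e^{tM} =
  [4*t*exp(6*t) + exp(6*t), 4*t*exp(6*t), -2*t*exp(6*t)]
  [-6*t*exp(6*t), -6*t*exp(6*t) + exp(6*t), 3*t*exp(6*t)]
  [-4*t*exp(6*t), -4*t*exp(6*t), 2*t*exp(6*t) + exp(6*t)]

Strategy: write M = P · J · P⁻¹ where J is a Jordan canonical form, so e^{tM} = P · e^{tJ} · P⁻¹, and e^{tJ} can be computed block-by-block.

M has Jordan form
J =
  [6, 1, 0]
  [0, 6, 0]
  [0, 0, 6]
(up to reordering of blocks).

Per-block formulas:
  For a 2×2 Jordan block J_2(6): exp(t · J_2(6)) = e^(6t)·(I + t·N), where N is the 2×2 nilpotent shift.
  For a 1×1 block at λ = 6: exp(t · [6]) = [e^(6t)].

After assembling e^{tJ} and conjugating by P, we get:

e^{tM} =
  [4*t*exp(6*t) + exp(6*t), 4*t*exp(6*t), -2*t*exp(6*t)]
  [-6*t*exp(6*t), -6*t*exp(6*t) + exp(6*t), 3*t*exp(6*t)]
  [-4*t*exp(6*t), -4*t*exp(6*t), 2*t*exp(6*t) + exp(6*t)]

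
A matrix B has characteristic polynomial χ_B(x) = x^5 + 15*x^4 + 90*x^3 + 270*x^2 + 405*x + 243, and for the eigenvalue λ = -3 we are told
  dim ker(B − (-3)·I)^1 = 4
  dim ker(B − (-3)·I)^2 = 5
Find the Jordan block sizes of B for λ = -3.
Block sizes for λ = -3: [2, 1, 1, 1]

From the dimensions of kernels of powers, the number of Jordan blocks of size at least j is d_j − d_{j−1} where d_j = dim ker(N^j) (with d_0 = 0). Computing the differences gives [4, 1].
The number of blocks of size exactly k is (#blocks of size ≥ k) − (#blocks of size ≥ k + 1), so the partition is: 3 block(s) of size 1, 1 block(s) of size 2.
In nonincreasing order the block sizes are [2, 1, 1, 1].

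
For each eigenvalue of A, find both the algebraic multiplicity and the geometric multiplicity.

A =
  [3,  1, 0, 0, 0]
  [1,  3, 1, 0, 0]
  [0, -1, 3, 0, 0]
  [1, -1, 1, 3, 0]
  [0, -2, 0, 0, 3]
λ = 3: alg = 5, geom = 3

Step 1 — factor the characteristic polynomial to read off the algebraic multiplicities:
  χ_A(x) = (x - 3)^5

Step 2 — compute geometric multiplicities via the rank-nullity identity g(λ) = n − rank(A − λI):
  rank(A − (3)·I) = 2, so dim ker(A − (3)·I) = n − 2 = 3

Summary:
  λ = 3: algebraic multiplicity = 5, geometric multiplicity = 3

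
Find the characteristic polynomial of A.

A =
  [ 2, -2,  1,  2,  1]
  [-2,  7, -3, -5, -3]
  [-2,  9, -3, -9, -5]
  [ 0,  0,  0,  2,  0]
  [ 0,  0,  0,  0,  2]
x^5 - 10*x^4 + 40*x^3 - 80*x^2 + 80*x - 32

Expanding det(x·I − A) (e.g. by cofactor expansion or by noting that A is similar to its Jordan form J, which has the same characteristic polynomial as A) gives
  χ_A(x) = x^5 - 10*x^4 + 40*x^3 - 80*x^2 + 80*x - 32
which factors as (x - 2)^5. The eigenvalues (with algebraic multiplicities) are λ = 2 with multiplicity 5.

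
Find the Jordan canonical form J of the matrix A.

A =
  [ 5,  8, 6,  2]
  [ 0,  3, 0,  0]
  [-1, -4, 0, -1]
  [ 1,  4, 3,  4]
J_2(3) ⊕ J_1(3) ⊕ J_1(3)

The characteristic polynomial is
  det(x·I − A) = x^4 - 12*x^3 + 54*x^2 - 108*x + 81 = (x - 3)^4

Eigenvalues and multiplicities (the geometric multiplicity of λ is n − rank(A − λI), which equals the number of Jordan blocks for λ):
  λ = 3: algebraic multiplicity = 4, geometric multiplicity = 3

Determining the block sizes for each eigenvalue:
  λ = 3: 3 blocks summing to 4 forces exactly one block of size 2 and the rest size 1 → block sizes [2, 1, 1]

Assembling the blocks gives a Jordan form
J =
  [3, 1, 0, 0]
  [0, 3, 0, 0]
  [0, 0, 3, 0]
  [0, 0, 0, 3]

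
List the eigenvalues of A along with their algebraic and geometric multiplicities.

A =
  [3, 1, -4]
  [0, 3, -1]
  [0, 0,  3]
λ = 3: alg = 3, geom = 1

Step 1 — factor the characteristic polynomial to read off the algebraic multiplicities:
  χ_A(x) = (x - 3)^3

Step 2 — compute geometric multiplicities via the rank-nullity identity g(λ) = n − rank(A − λI):
  rank(A − (3)·I) = 2, so dim ker(A − (3)·I) = n − 2 = 1

Summary:
  λ = 3: algebraic multiplicity = 3, geometric multiplicity = 1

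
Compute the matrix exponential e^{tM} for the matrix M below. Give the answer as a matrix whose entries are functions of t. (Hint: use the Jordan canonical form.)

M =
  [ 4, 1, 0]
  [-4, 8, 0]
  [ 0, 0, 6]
e^{tM} =
  [-2*t*exp(6*t) + exp(6*t), t*exp(6*t), 0]
  [-4*t*exp(6*t), 2*t*exp(6*t) + exp(6*t), 0]
  [0, 0, exp(6*t)]

Strategy: write M = P · J · P⁻¹ where J is a Jordan canonical form, so e^{tM} = P · e^{tJ} · P⁻¹, and e^{tJ} can be computed block-by-block.

M has Jordan form
J =
  [6, 1, 0]
  [0, 6, 0]
  [0, 0, 6]
(up to reordering of blocks).

Per-block formulas:
  For a 2×2 Jordan block J_2(6): exp(t · J_2(6)) = e^(6t)·(I + t·N), where N is the 2×2 nilpotent shift.
  For a 1×1 block at λ = 6: exp(t · [6]) = [e^(6t)].

After assembling e^{tJ} and conjugating by P, we get:

e^{tM} =
  [-2*t*exp(6*t) + exp(6*t), t*exp(6*t), 0]
  [-4*t*exp(6*t), 2*t*exp(6*t) + exp(6*t), 0]
  [0, 0, exp(6*t)]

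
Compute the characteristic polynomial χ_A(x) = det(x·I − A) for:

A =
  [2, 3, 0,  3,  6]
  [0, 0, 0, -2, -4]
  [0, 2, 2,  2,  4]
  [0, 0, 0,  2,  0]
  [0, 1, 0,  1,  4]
x^5 - 10*x^4 + 40*x^3 - 80*x^2 + 80*x - 32

Expanding det(x·I − A) (e.g. by cofactor expansion or by noting that A is similar to its Jordan form J, which has the same characteristic polynomial as A) gives
  χ_A(x) = x^5 - 10*x^4 + 40*x^3 - 80*x^2 + 80*x - 32
which factors as (x - 2)^5. The eigenvalues (with algebraic multiplicities) are λ = 2 with multiplicity 5.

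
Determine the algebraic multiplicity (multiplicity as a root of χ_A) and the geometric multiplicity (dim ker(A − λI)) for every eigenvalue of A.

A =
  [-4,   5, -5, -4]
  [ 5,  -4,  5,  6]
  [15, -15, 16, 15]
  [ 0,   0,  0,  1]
λ = 1: alg = 3, geom = 2; λ = 6: alg = 1, geom = 1

Step 1 — factor the characteristic polynomial to read off the algebraic multiplicities:
  χ_A(x) = (x - 6)*(x - 1)^3

Step 2 — compute geometric multiplicities via the rank-nullity identity g(λ) = n − rank(A − λI):
  rank(A − (1)·I) = 2, so dim ker(A − (1)·I) = n − 2 = 2
  rank(A − (6)·I) = 3, so dim ker(A − (6)·I) = n − 3 = 1

Summary:
  λ = 1: algebraic multiplicity = 3, geometric multiplicity = 2
  λ = 6: algebraic multiplicity = 1, geometric multiplicity = 1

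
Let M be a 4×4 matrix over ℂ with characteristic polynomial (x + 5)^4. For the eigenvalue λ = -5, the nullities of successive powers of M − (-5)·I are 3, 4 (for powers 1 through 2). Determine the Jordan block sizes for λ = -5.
Block sizes for λ = -5: [2, 1, 1]

From the dimensions of kernels of powers, the number of Jordan blocks of size at least j is d_j − d_{j−1} where d_j = dim ker(N^j) (with d_0 = 0). Computing the differences gives [3, 1].
The number of blocks of size exactly k is (#blocks of size ≥ k) − (#blocks of size ≥ k + 1), so the partition is: 2 block(s) of size 1, 1 block(s) of size 2.
In nonincreasing order the block sizes are [2, 1, 1].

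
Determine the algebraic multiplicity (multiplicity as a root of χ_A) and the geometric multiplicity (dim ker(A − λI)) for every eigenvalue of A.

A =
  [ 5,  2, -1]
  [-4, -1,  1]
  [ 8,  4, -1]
λ = 1: alg = 3, geom = 2

Step 1 — factor the characteristic polynomial to read off the algebraic multiplicities:
  χ_A(x) = (x - 1)^3

Step 2 — compute geometric multiplicities via the rank-nullity identity g(λ) = n − rank(A − λI):
  rank(A − (1)·I) = 1, so dim ker(A − (1)·I) = n − 1 = 2

Summary:
  λ = 1: algebraic multiplicity = 3, geometric multiplicity = 2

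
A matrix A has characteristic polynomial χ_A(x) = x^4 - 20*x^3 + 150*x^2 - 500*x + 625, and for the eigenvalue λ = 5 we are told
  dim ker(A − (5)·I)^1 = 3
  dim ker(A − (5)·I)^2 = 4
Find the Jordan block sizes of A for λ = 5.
Block sizes for λ = 5: [2, 1, 1]

From the dimensions of kernels of powers, the number of Jordan blocks of size at least j is d_j − d_{j−1} where d_j = dim ker(N^j) (with d_0 = 0). Computing the differences gives [3, 1].
The number of blocks of size exactly k is (#blocks of size ≥ k) − (#blocks of size ≥ k + 1), so the partition is: 2 block(s) of size 1, 1 block(s) of size 2.
In nonincreasing order the block sizes are [2, 1, 1].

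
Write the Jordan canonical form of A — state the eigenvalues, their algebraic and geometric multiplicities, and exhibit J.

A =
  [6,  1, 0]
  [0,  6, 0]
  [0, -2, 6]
J_2(6) ⊕ J_1(6)

The characteristic polynomial is
  det(x·I − A) = x^3 - 18*x^2 + 108*x - 216 = (x - 6)^3

Eigenvalues and multiplicities (the geometric multiplicity of λ is n − rank(A − λI), which equals the number of Jordan blocks for λ):
  λ = 6: algebraic multiplicity = 3, geometric multiplicity = 2

Determining the block sizes for each eigenvalue:
  λ = 6: 2 blocks summing to 3 forces exactly one block of size 2 and the rest size 1 → block sizes [2, 1]

Assembling the blocks gives a Jordan form
J =
  [6, 1, 0]
  [0, 6, 0]
  [0, 0, 6]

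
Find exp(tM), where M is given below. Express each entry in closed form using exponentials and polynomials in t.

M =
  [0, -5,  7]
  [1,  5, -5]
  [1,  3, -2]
e^{tM} =
  [3*t^2*exp(t)/2 - t*exp(t) + exp(t), 3*t^2*exp(t) - 5*t*exp(t), -3*t^2*exp(t)/2 + 7*t*exp(t)]
  [-t^2*exp(t) + t*exp(t), -2*t^2*exp(t) + 4*t*exp(t) + exp(t), t^2*exp(t) - 5*t*exp(t)]
  [-t^2*exp(t)/2 + t*exp(t), -t^2*exp(t) + 3*t*exp(t), t^2*exp(t)/2 - 3*t*exp(t) + exp(t)]

Strategy: write M = P · J · P⁻¹ where J is a Jordan canonical form, so e^{tM} = P · e^{tJ} · P⁻¹, and e^{tJ} can be computed block-by-block.

M has Jordan form
J =
  [1, 1, 0]
  [0, 1, 1]
  [0, 0, 1]
(up to reordering of blocks).

Per-block formulas:
  For a 3×3 Jordan block J_3(1): exp(t · J_3(1)) = e^(1t)·(I + t·N + (t^2/2)·N^2), where N is the 3×3 nilpotent shift.

After assembling e^{tJ} and conjugating by P, we get:

e^{tM} =
  [3*t^2*exp(t)/2 - t*exp(t) + exp(t), 3*t^2*exp(t) - 5*t*exp(t), -3*t^2*exp(t)/2 + 7*t*exp(t)]
  [-t^2*exp(t) + t*exp(t), -2*t^2*exp(t) + 4*t*exp(t) + exp(t), t^2*exp(t) - 5*t*exp(t)]
  [-t^2*exp(t)/2 + t*exp(t), -t^2*exp(t) + 3*t*exp(t), t^2*exp(t)/2 - 3*t*exp(t) + exp(t)]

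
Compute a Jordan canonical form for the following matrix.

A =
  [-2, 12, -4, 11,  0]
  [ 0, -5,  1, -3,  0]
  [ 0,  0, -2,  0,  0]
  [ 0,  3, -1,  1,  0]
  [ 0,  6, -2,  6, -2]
J_3(-2) ⊕ J_1(-2) ⊕ J_1(-2)

The characteristic polynomial is
  det(x·I − A) = x^5 + 10*x^4 + 40*x^3 + 80*x^2 + 80*x + 32 = (x + 2)^5

Eigenvalues and multiplicities (the geometric multiplicity of λ is n − rank(A − λI), which equals the number of Jordan blocks for λ):
  λ = -2: algebraic multiplicity = 5, geometric multiplicity = 3

Determining the block sizes for each eigenvalue:
  λ = -2: with am = 5 and gm = 3, the partition is not yet determined (e.g. several partitions of 5 into 3 parts exist). Let N = A − (-2)·I. Computing rank(N^1) = 2, rank(N^2) = 1, rank(N^3) = 0; the number of blocks of size ≥ j is rank(N^{j−1}) − rank(N^j), giving [3, 1, 1]. So we have 1 block(s) of size 3, 2 block(s) of size 1 → block sizes [3, 1, 1]

Assembling the blocks gives a Jordan form
J =
  [-2,  1,  0,  0,  0]
  [ 0, -2,  1,  0,  0]
  [ 0,  0, -2,  0,  0]
  [ 0,  0,  0, -2,  0]
  [ 0,  0,  0,  0, -2]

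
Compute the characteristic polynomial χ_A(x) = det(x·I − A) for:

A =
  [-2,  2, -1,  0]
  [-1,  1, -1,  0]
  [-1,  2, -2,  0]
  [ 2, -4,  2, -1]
x^4 + 4*x^3 + 6*x^2 + 4*x + 1

Expanding det(x·I − A) (e.g. by cofactor expansion or by noting that A is similar to its Jordan form J, which has the same characteristic polynomial as A) gives
  χ_A(x) = x^4 + 4*x^3 + 6*x^2 + 4*x + 1
which factors as (x + 1)^4. The eigenvalues (with algebraic multiplicities) are λ = -1 with multiplicity 4.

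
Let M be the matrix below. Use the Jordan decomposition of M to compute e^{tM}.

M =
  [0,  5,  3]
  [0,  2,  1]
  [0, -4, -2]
e^{tM} =
  [1, -t^2 + 5*t, -t^2/2 + 3*t]
  [0, 2*t + 1, t]
  [0, -4*t, 1 - 2*t]

Strategy: write M = P · J · P⁻¹ where J is a Jordan canonical form, so e^{tM} = P · e^{tJ} · P⁻¹, and e^{tJ} can be computed block-by-block.

M has Jordan form
J =
  [0, 1, 0]
  [0, 0, 1]
  [0, 0, 0]
(up to reordering of blocks).

Per-block formulas:
  For a 3×3 Jordan block J_3(0): exp(t · J_3(0)) = e^(0t)·(I + t·N + (t^2/2)·N^2), where N is the 3×3 nilpotent shift.

After assembling e^{tJ} and conjugating by P, we get:

e^{tM} =
  [1, -t^2 + 5*t, -t^2/2 + 3*t]
  [0, 2*t + 1, t]
  [0, -4*t, 1 - 2*t]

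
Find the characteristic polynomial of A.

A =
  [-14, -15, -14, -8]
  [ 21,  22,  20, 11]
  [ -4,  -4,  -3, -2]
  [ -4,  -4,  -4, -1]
x^4 - 4*x^3 + 6*x^2 - 4*x + 1

Expanding det(x·I − A) (e.g. by cofactor expansion or by noting that A is similar to its Jordan form J, which has the same characteristic polynomial as A) gives
  χ_A(x) = x^4 - 4*x^3 + 6*x^2 - 4*x + 1
which factors as (x - 1)^4. The eigenvalues (with algebraic multiplicities) are λ = 1 with multiplicity 4.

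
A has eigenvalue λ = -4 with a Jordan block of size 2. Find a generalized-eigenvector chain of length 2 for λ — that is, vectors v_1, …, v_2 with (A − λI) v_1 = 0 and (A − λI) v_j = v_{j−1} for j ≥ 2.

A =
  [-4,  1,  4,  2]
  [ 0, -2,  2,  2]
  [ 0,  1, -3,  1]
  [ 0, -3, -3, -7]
A Jordan chain for λ = -4 of length 2:
v_1 = (1, 2, 1, -3)ᵀ
v_2 = (0, 1, 0, 0)ᵀ

Let N = A − (-4)·I. We want v_2 with N^2 v_2 = 0 but N^1 v_2 ≠ 0; then v_{j-1} := N · v_j for j = 2, …, 2.

Pick v_2 = (0, 1, 0, 0)ᵀ.
Then v_1 = N · v_2 = (1, 2, 1, -3)ᵀ.

Sanity check: (A − (-4)·I) v_1 = (0, 0, 0, 0)ᵀ = 0. ✓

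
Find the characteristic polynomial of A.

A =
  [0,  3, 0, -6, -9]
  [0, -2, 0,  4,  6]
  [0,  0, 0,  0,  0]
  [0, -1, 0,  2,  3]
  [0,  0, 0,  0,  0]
x^5

Expanding det(x·I − A) (e.g. by cofactor expansion or by noting that A is similar to its Jordan form J, which has the same characteristic polynomial as A) gives
  χ_A(x) = x^5
which factors as x^5. The eigenvalues (with algebraic multiplicities) are λ = 0 with multiplicity 5.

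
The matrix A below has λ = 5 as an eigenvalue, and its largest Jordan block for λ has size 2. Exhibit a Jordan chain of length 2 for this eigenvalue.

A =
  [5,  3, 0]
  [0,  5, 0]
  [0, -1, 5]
A Jordan chain for λ = 5 of length 2:
v_1 = (3, 0, -1)ᵀ
v_2 = (0, 1, 0)ᵀ

Let N = A − (5)·I. We want v_2 with N^2 v_2 = 0 but N^1 v_2 ≠ 0; then v_{j-1} := N · v_j for j = 2, …, 2.

Pick v_2 = (0, 1, 0)ᵀ.
Then v_1 = N · v_2 = (3, 0, -1)ᵀ.

Sanity check: (A − (5)·I) v_1 = (0, 0, 0)ᵀ = 0. ✓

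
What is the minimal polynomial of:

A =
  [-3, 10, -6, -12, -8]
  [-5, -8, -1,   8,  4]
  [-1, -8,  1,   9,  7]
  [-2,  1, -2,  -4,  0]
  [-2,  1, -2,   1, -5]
x^4 + 14*x^3 + 69*x^2 + 140*x + 100

The characteristic polynomial is χ_A(x) = (x + 2)^2*(x + 5)^3, so the eigenvalues are known. The minimal polynomial is
  m_A(x) = Π_λ (x − λ)^{k_λ}
where k_λ is the size of the *largest* Jordan block for λ (equivalently, the smallest k with (A − λI)^k v = 0 for every generalised eigenvector v of λ).

  λ = -5: largest Jordan block has size 2, contributing (x + 5)^2
  λ = -2: largest Jordan block has size 2, contributing (x + 2)^2

So m_A(x) = (x + 2)^2*(x + 5)^2 = x^4 + 14*x^3 + 69*x^2 + 140*x + 100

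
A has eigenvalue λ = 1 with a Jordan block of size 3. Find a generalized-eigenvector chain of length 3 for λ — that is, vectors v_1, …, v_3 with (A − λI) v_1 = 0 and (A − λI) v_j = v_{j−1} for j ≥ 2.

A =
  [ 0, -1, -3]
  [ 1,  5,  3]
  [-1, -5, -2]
A Jordan chain for λ = 1 of length 3:
v_1 = (3, 0, -1)ᵀ
v_2 = (-1, 1, -1)ᵀ
v_3 = (1, 0, 0)ᵀ

Let N = A − (1)·I. We want v_3 with N^3 v_3 = 0 but N^2 v_3 ≠ 0; then v_{j-1} := N · v_j for j = 3, …, 2.

Pick v_3 = (1, 0, 0)ᵀ.
Then v_2 = N · v_3 = (-1, 1, -1)ᵀ.
Then v_1 = N · v_2 = (3, 0, -1)ᵀ.

Sanity check: (A − (1)·I) v_1 = (0, 0, 0)ᵀ = 0. ✓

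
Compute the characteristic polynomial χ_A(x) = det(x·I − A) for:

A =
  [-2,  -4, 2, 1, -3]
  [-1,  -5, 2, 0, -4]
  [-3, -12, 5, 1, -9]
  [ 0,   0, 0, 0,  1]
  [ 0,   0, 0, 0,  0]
x^5 + 2*x^4 + x^3

Expanding det(x·I − A) (e.g. by cofactor expansion or by noting that A is similar to its Jordan form J, which has the same characteristic polynomial as A) gives
  χ_A(x) = x^5 + 2*x^4 + x^3
which factors as x^3*(x + 1)^2. The eigenvalues (with algebraic multiplicities) are λ = -1 with multiplicity 2, λ = 0 with multiplicity 3.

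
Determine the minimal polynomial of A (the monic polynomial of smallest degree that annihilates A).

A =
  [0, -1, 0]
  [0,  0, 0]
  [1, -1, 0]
x^3

The characteristic polynomial is χ_A(x) = x^3, so the eigenvalues are known. The minimal polynomial is
  m_A(x) = Π_λ (x − λ)^{k_λ}
where k_λ is the size of the *largest* Jordan block for λ (equivalently, the smallest k with (A − λI)^k v = 0 for every generalised eigenvector v of λ).

  λ = 0: largest Jordan block has size 3, contributing (x − 0)^3

So m_A(x) = x^3 = x^3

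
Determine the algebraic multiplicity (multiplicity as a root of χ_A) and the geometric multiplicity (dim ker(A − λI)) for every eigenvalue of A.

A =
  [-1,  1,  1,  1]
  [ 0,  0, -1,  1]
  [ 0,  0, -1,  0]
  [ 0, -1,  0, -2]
λ = -1: alg = 4, geom = 2

Step 1 — factor the characteristic polynomial to read off the algebraic multiplicities:
  χ_A(x) = (x + 1)^4

Step 2 — compute geometric multiplicities via the rank-nullity identity g(λ) = n − rank(A − λI):
  rank(A − (-1)·I) = 2, so dim ker(A − (-1)·I) = n − 2 = 2

Summary:
  λ = -1: algebraic multiplicity = 4, geometric multiplicity = 2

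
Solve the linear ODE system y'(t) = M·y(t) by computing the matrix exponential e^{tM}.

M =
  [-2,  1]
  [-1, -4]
e^{tM} =
  [t*exp(-3*t) + exp(-3*t), t*exp(-3*t)]
  [-t*exp(-3*t), -t*exp(-3*t) + exp(-3*t)]

Strategy: write M = P · J · P⁻¹ where J is a Jordan canonical form, so e^{tM} = P · e^{tJ} · P⁻¹, and e^{tJ} can be computed block-by-block.

M has Jordan form
J =
  [-3,  1]
  [ 0, -3]
(up to reordering of blocks).

Per-block formulas:
  For a 2×2 Jordan block J_2(-3): exp(t · J_2(-3)) = e^(-3t)·(I + t·N), where N is the 2×2 nilpotent shift.

After assembling e^{tJ} and conjugating by P, we get:

e^{tM} =
  [t*exp(-3*t) + exp(-3*t), t*exp(-3*t)]
  [-t*exp(-3*t), -t*exp(-3*t) + exp(-3*t)]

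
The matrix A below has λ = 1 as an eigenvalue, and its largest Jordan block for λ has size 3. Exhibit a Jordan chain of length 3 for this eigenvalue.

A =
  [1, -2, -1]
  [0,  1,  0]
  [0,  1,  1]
A Jordan chain for λ = 1 of length 3:
v_1 = (-1, 0, 0)ᵀ
v_2 = (-2, 0, 1)ᵀ
v_3 = (0, 1, 0)ᵀ

Let N = A − (1)·I. We want v_3 with N^3 v_3 = 0 but N^2 v_3 ≠ 0; then v_{j-1} := N · v_j for j = 3, …, 2.

Pick v_3 = (0, 1, 0)ᵀ.
Then v_2 = N · v_3 = (-2, 0, 1)ᵀ.
Then v_1 = N · v_2 = (-1, 0, 0)ᵀ.

Sanity check: (A − (1)·I) v_1 = (0, 0, 0)ᵀ = 0. ✓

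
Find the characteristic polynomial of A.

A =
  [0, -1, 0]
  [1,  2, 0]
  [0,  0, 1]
x^3 - 3*x^2 + 3*x - 1

Expanding det(x·I − A) (e.g. by cofactor expansion or by noting that A is similar to its Jordan form J, which has the same characteristic polynomial as A) gives
  χ_A(x) = x^3 - 3*x^2 + 3*x - 1
which factors as (x - 1)^3. The eigenvalues (with algebraic multiplicities) are λ = 1 with multiplicity 3.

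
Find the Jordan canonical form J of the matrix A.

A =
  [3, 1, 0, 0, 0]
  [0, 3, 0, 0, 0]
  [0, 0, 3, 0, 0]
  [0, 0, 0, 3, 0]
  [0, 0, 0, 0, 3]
J_2(3) ⊕ J_1(3) ⊕ J_1(3) ⊕ J_1(3)

The characteristic polynomial is
  det(x·I − A) = x^5 - 15*x^4 + 90*x^3 - 270*x^2 + 405*x - 243 = (x - 3)^5

Eigenvalues and multiplicities (the geometric multiplicity of λ is n − rank(A − λI), which equals the number of Jordan blocks for λ):
  λ = 3: algebraic multiplicity = 5, geometric multiplicity = 4

Determining the block sizes for each eigenvalue:
  λ = 3: 4 blocks summing to 5 forces exactly one block of size 2 and the rest size 1 → block sizes [2, 1, 1, 1]

Assembling the blocks gives a Jordan form
J =
  [3, 1, 0, 0, 0]
  [0, 3, 0, 0, 0]
  [0, 0, 3, 0, 0]
  [0, 0, 0, 3, 0]
  [0, 0, 0, 0, 3]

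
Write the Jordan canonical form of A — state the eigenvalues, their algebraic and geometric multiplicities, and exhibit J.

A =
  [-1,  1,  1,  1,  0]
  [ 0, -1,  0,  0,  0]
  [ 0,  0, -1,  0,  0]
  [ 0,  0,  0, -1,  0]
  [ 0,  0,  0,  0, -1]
J_2(-1) ⊕ J_1(-1) ⊕ J_1(-1) ⊕ J_1(-1)

The characteristic polynomial is
  det(x·I − A) = x^5 + 5*x^4 + 10*x^3 + 10*x^2 + 5*x + 1 = (x + 1)^5

Eigenvalues and multiplicities (the geometric multiplicity of λ is n − rank(A − λI), which equals the number of Jordan blocks for λ):
  λ = -1: algebraic multiplicity = 5, geometric multiplicity = 4

Determining the block sizes for each eigenvalue:
  λ = -1: 4 blocks summing to 5 forces exactly one block of size 2 and the rest size 1 → block sizes [2, 1, 1, 1]

Assembling the blocks gives a Jordan form
J =
  [-1,  1,  0,  0,  0]
  [ 0, -1,  0,  0,  0]
  [ 0,  0, -1,  0,  0]
  [ 0,  0,  0, -1,  0]
  [ 0,  0,  0,  0, -1]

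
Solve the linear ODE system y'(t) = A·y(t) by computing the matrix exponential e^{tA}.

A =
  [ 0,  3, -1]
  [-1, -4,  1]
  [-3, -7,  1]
e^{tA} =
  [t^2*exp(-t)/2 + t*exp(-t) + exp(-t), t^2*exp(-t)/2 + 3*t*exp(-t), -t*exp(-t)]
  [-t^2*exp(-t)/2 - t*exp(-t), -t^2*exp(-t)/2 - 3*t*exp(-t) + exp(-t), t*exp(-t)]
  [-t^2*exp(-t) - 3*t*exp(-t), -t^2*exp(-t) - 7*t*exp(-t), 2*t*exp(-t) + exp(-t)]

Strategy: write A = P · J · P⁻¹ where J is a Jordan canonical form, so e^{tA} = P · e^{tJ} · P⁻¹, and e^{tJ} can be computed block-by-block.

A has Jordan form
J =
  [-1,  1,  0]
  [ 0, -1,  1]
  [ 0,  0, -1]
(up to reordering of blocks).

Per-block formulas:
  For a 3×3 Jordan block J_3(-1): exp(t · J_3(-1)) = e^(-1t)·(I + t·N + (t^2/2)·N^2), where N is the 3×3 nilpotent shift.

After assembling e^{tJ} and conjugating by P, we get:

e^{tA} =
  [t^2*exp(-t)/2 + t*exp(-t) + exp(-t), t^2*exp(-t)/2 + 3*t*exp(-t), -t*exp(-t)]
  [-t^2*exp(-t)/2 - t*exp(-t), -t^2*exp(-t)/2 - 3*t*exp(-t) + exp(-t), t*exp(-t)]
  [-t^2*exp(-t) - 3*t*exp(-t), -t^2*exp(-t) - 7*t*exp(-t), 2*t*exp(-t) + exp(-t)]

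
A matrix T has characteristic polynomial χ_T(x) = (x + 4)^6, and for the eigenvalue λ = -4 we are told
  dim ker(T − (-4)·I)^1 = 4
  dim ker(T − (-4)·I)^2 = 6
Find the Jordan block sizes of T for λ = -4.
Block sizes for λ = -4: [2, 2, 1, 1]

From the dimensions of kernels of powers, the number of Jordan blocks of size at least j is d_j − d_{j−1} where d_j = dim ker(N^j) (with d_0 = 0). Computing the differences gives [4, 2].
The number of blocks of size exactly k is (#blocks of size ≥ k) − (#blocks of size ≥ k + 1), so the partition is: 2 block(s) of size 1, 2 block(s) of size 2.
In nonincreasing order the block sizes are [2, 2, 1, 1].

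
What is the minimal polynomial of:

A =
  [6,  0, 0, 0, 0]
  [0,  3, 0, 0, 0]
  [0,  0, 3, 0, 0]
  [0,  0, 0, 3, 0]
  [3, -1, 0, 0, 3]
x^3 - 12*x^2 + 45*x - 54

The characteristic polynomial is χ_A(x) = (x - 6)*(x - 3)^4, so the eigenvalues are known. The minimal polynomial is
  m_A(x) = Π_λ (x − λ)^{k_λ}
where k_λ is the size of the *largest* Jordan block for λ (equivalently, the smallest k with (A − λI)^k v = 0 for every generalised eigenvector v of λ).

  λ = 3: largest Jordan block has size 2, contributing (x − 3)^2
  λ = 6: largest Jordan block has size 1, contributing (x − 6)

So m_A(x) = (x - 6)*(x - 3)^2 = x^3 - 12*x^2 + 45*x - 54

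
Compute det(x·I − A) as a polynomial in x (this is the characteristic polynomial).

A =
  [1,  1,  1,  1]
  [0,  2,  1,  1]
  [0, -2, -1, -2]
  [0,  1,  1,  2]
x^4 - 4*x^3 + 6*x^2 - 4*x + 1

Expanding det(x·I − A) (e.g. by cofactor expansion or by noting that A is similar to its Jordan form J, which has the same characteristic polynomial as A) gives
  χ_A(x) = x^4 - 4*x^3 + 6*x^2 - 4*x + 1
which factors as (x - 1)^4. The eigenvalues (with algebraic multiplicities) are λ = 1 with multiplicity 4.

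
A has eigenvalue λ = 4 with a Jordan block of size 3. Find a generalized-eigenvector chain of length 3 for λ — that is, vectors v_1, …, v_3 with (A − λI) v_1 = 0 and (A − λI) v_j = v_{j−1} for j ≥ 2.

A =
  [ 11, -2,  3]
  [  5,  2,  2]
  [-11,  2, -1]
A Jordan chain for λ = 4 of length 3:
v_1 = (6, 3, -12)ᵀ
v_2 = (7, 5, -11)ᵀ
v_3 = (1, 0, 0)ᵀ

Let N = A − (4)·I. We want v_3 with N^3 v_3 = 0 but N^2 v_3 ≠ 0; then v_{j-1} := N · v_j for j = 3, …, 2.

Pick v_3 = (1, 0, 0)ᵀ.
Then v_2 = N · v_3 = (7, 5, -11)ᵀ.
Then v_1 = N · v_2 = (6, 3, -12)ᵀ.

Sanity check: (A − (4)·I) v_1 = (0, 0, 0)ᵀ = 0. ✓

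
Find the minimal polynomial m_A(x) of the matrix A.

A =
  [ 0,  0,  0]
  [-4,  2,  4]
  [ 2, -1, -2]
x^2

The characteristic polynomial is χ_A(x) = x^3, so the eigenvalues are known. The minimal polynomial is
  m_A(x) = Π_λ (x − λ)^{k_λ}
where k_λ is the size of the *largest* Jordan block for λ (equivalently, the smallest k with (A − λI)^k v = 0 for every generalised eigenvector v of λ).

  λ = 0: largest Jordan block has size 2, contributing (x − 0)^2

So m_A(x) = x^2 = x^2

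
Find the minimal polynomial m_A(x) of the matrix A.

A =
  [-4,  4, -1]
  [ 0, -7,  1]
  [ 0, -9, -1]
x^3 + 12*x^2 + 48*x + 64

The characteristic polynomial is χ_A(x) = (x + 4)^3, so the eigenvalues are known. The minimal polynomial is
  m_A(x) = Π_λ (x − λ)^{k_λ}
where k_λ is the size of the *largest* Jordan block for λ (equivalently, the smallest k with (A − λI)^k v = 0 for every generalised eigenvector v of λ).

  λ = -4: largest Jordan block has size 3, contributing (x + 4)^3

So m_A(x) = (x + 4)^3 = x^3 + 12*x^2 + 48*x + 64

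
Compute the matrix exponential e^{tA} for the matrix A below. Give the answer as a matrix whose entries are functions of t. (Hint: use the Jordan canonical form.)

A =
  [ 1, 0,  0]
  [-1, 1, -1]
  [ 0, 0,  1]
e^{tA} =
  [exp(t), 0, 0]
  [-t*exp(t), exp(t), -t*exp(t)]
  [0, 0, exp(t)]

Strategy: write A = P · J · P⁻¹ where J is a Jordan canonical form, so e^{tA} = P · e^{tJ} · P⁻¹, and e^{tJ} can be computed block-by-block.

A has Jordan form
J =
  [1, 1, 0]
  [0, 1, 0]
  [0, 0, 1]
(up to reordering of blocks).

Per-block formulas:
  For a 1×1 block at λ = 1: exp(t · [1]) = [e^(1t)].
  For a 2×2 Jordan block J_2(1): exp(t · J_2(1)) = e^(1t)·(I + t·N), where N is the 2×2 nilpotent shift.

After assembling e^{tJ} and conjugating by P, we get:

e^{tA} =
  [exp(t), 0, 0]
  [-t*exp(t), exp(t), -t*exp(t)]
  [0, 0, exp(t)]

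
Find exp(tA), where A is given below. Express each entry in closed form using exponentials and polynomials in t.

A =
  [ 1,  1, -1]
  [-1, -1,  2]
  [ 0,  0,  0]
e^{tA} =
  [t + 1, t, t^2/2 - t]
  [-t, 1 - t, -t^2/2 + 2*t]
  [0, 0, 1]

Strategy: write A = P · J · P⁻¹ where J is a Jordan canonical form, so e^{tA} = P · e^{tJ} · P⁻¹, and e^{tJ} can be computed block-by-block.

A has Jordan form
J =
  [0, 1, 0]
  [0, 0, 1]
  [0, 0, 0]
(up to reordering of blocks).

Per-block formulas:
  For a 3×3 Jordan block J_3(0): exp(t · J_3(0)) = e^(0t)·(I + t·N + (t^2/2)·N^2), where N is the 3×3 nilpotent shift.

After assembling e^{tJ} and conjugating by P, we get:

e^{tA} =
  [t + 1, t, t^2/2 - t]
  [-t, 1 - t, -t^2/2 + 2*t]
  [0, 0, 1]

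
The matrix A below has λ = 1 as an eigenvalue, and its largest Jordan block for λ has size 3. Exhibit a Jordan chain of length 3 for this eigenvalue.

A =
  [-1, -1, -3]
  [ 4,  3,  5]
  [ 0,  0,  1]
A Jordan chain for λ = 1 of length 3:
v_1 = (1, -2, 0)ᵀ
v_2 = (-3, 5, 0)ᵀ
v_3 = (0, 0, 1)ᵀ

Let N = A − (1)·I. We want v_3 with N^3 v_3 = 0 but N^2 v_3 ≠ 0; then v_{j-1} := N · v_j for j = 3, …, 2.

Pick v_3 = (0, 0, 1)ᵀ.
Then v_2 = N · v_3 = (-3, 5, 0)ᵀ.
Then v_1 = N · v_2 = (1, -2, 0)ᵀ.

Sanity check: (A − (1)·I) v_1 = (0, 0, 0)ᵀ = 0. ✓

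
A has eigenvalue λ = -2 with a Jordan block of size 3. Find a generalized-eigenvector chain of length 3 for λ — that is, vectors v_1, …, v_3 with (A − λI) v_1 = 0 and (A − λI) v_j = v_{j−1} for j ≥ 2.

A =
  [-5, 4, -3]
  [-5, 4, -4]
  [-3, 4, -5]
A Jordan chain for λ = -2 of length 3:
v_1 = (-2, -3, -2)ᵀ
v_2 = (-3, -5, -3)ᵀ
v_3 = (1, 0, 0)ᵀ

Let N = A − (-2)·I. We want v_3 with N^3 v_3 = 0 but N^2 v_3 ≠ 0; then v_{j-1} := N · v_j for j = 3, …, 2.

Pick v_3 = (1, 0, 0)ᵀ.
Then v_2 = N · v_3 = (-3, -5, -3)ᵀ.
Then v_1 = N · v_2 = (-2, -3, -2)ᵀ.

Sanity check: (A − (-2)·I) v_1 = (0, 0, 0)ᵀ = 0. ✓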